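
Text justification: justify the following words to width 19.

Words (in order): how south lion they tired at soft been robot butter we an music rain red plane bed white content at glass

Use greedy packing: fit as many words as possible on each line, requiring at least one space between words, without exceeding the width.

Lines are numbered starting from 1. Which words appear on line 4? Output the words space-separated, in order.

Answer: music rain red

Derivation:
Line 1: ['how', 'south', 'lion', 'they'] (min_width=19, slack=0)
Line 2: ['tired', 'at', 'soft', 'been'] (min_width=18, slack=1)
Line 3: ['robot', 'butter', 'we', 'an'] (min_width=18, slack=1)
Line 4: ['music', 'rain', 'red'] (min_width=14, slack=5)
Line 5: ['plane', 'bed', 'white'] (min_width=15, slack=4)
Line 6: ['content', 'at', 'glass'] (min_width=16, slack=3)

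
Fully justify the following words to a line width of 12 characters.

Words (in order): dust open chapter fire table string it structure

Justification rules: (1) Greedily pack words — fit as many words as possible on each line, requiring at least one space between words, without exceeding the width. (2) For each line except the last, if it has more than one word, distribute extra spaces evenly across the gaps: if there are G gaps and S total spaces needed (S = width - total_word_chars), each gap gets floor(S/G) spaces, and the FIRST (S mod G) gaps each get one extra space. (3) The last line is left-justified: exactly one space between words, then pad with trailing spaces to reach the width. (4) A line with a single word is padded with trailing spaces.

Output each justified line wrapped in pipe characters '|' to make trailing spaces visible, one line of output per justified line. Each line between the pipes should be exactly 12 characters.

Line 1: ['dust', 'open'] (min_width=9, slack=3)
Line 2: ['chapter', 'fire'] (min_width=12, slack=0)
Line 3: ['table', 'string'] (min_width=12, slack=0)
Line 4: ['it', 'structure'] (min_width=12, slack=0)

Answer: |dust    open|
|chapter fire|
|table string|
|it structure|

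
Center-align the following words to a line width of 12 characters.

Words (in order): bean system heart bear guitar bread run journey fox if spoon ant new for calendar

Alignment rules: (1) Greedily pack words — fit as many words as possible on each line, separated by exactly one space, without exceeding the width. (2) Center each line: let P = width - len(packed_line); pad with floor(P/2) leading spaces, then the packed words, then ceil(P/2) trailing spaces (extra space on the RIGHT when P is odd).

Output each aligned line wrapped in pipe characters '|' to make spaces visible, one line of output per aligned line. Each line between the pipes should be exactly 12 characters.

Answer: |bean system |
| heart bear |
|guitar bread|
|run journey |
|fox if spoon|
|ant new for |
|  calendar  |

Derivation:
Line 1: ['bean', 'system'] (min_width=11, slack=1)
Line 2: ['heart', 'bear'] (min_width=10, slack=2)
Line 3: ['guitar', 'bread'] (min_width=12, slack=0)
Line 4: ['run', 'journey'] (min_width=11, slack=1)
Line 5: ['fox', 'if', 'spoon'] (min_width=12, slack=0)
Line 6: ['ant', 'new', 'for'] (min_width=11, slack=1)
Line 7: ['calendar'] (min_width=8, slack=4)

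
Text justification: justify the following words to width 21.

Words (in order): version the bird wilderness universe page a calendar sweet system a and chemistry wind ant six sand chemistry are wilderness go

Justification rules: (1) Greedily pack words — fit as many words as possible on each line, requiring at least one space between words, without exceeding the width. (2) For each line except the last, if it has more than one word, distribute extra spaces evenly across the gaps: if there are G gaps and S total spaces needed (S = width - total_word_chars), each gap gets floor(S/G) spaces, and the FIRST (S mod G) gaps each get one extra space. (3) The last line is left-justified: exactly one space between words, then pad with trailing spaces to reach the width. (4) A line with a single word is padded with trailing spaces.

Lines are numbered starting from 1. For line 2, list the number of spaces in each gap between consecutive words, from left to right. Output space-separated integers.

Answer: 3

Derivation:
Line 1: ['version', 'the', 'bird'] (min_width=16, slack=5)
Line 2: ['wilderness', 'universe'] (min_width=19, slack=2)
Line 3: ['page', 'a', 'calendar', 'sweet'] (min_width=21, slack=0)
Line 4: ['system', 'a', 'and'] (min_width=12, slack=9)
Line 5: ['chemistry', 'wind', 'ant'] (min_width=18, slack=3)
Line 6: ['six', 'sand', 'chemistry'] (min_width=18, slack=3)
Line 7: ['are', 'wilderness', 'go'] (min_width=17, slack=4)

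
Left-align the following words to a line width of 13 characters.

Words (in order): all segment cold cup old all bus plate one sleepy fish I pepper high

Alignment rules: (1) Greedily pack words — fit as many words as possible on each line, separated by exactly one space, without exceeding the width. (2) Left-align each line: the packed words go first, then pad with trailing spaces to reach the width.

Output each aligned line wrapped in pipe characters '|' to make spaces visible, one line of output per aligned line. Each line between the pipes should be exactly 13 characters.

Line 1: ['all', 'segment'] (min_width=11, slack=2)
Line 2: ['cold', 'cup', 'old'] (min_width=12, slack=1)
Line 3: ['all', 'bus', 'plate'] (min_width=13, slack=0)
Line 4: ['one', 'sleepy'] (min_width=10, slack=3)
Line 5: ['fish', 'I', 'pepper'] (min_width=13, slack=0)
Line 6: ['high'] (min_width=4, slack=9)

Answer: |all segment  |
|cold cup old |
|all bus plate|
|one sleepy   |
|fish I pepper|
|high         |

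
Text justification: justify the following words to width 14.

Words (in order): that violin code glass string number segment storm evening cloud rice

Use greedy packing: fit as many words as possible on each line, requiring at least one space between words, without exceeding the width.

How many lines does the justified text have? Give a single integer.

Answer: 6

Derivation:
Line 1: ['that', 'violin'] (min_width=11, slack=3)
Line 2: ['code', 'glass'] (min_width=10, slack=4)
Line 3: ['string', 'number'] (min_width=13, slack=1)
Line 4: ['segment', 'storm'] (min_width=13, slack=1)
Line 5: ['evening', 'cloud'] (min_width=13, slack=1)
Line 6: ['rice'] (min_width=4, slack=10)
Total lines: 6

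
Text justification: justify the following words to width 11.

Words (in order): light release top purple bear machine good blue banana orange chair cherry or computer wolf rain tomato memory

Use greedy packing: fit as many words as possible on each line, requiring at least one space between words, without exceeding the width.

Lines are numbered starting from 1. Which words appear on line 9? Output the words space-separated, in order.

Answer: cherry or

Derivation:
Line 1: ['light'] (min_width=5, slack=6)
Line 2: ['release', 'top'] (min_width=11, slack=0)
Line 3: ['purple', 'bear'] (min_width=11, slack=0)
Line 4: ['machine'] (min_width=7, slack=4)
Line 5: ['good', 'blue'] (min_width=9, slack=2)
Line 6: ['banana'] (min_width=6, slack=5)
Line 7: ['orange'] (min_width=6, slack=5)
Line 8: ['chair'] (min_width=5, slack=6)
Line 9: ['cherry', 'or'] (min_width=9, slack=2)
Line 10: ['computer'] (min_width=8, slack=3)
Line 11: ['wolf', 'rain'] (min_width=9, slack=2)
Line 12: ['tomato'] (min_width=6, slack=5)
Line 13: ['memory'] (min_width=6, slack=5)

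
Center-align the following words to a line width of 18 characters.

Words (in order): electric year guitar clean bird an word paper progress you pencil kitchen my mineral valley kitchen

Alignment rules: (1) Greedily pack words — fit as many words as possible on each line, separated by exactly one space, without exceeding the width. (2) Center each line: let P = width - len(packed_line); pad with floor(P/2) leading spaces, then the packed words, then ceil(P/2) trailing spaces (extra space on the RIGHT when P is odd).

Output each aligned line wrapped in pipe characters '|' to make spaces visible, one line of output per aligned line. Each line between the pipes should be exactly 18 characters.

Line 1: ['electric', 'year'] (min_width=13, slack=5)
Line 2: ['guitar', 'clean', 'bird'] (min_width=17, slack=1)
Line 3: ['an', 'word', 'paper'] (min_width=13, slack=5)
Line 4: ['progress', 'you'] (min_width=12, slack=6)
Line 5: ['pencil', 'kitchen', 'my'] (min_width=17, slack=1)
Line 6: ['mineral', 'valley'] (min_width=14, slack=4)
Line 7: ['kitchen'] (min_width=7, slack=11)

Answer: |  electric year   |
|guitar clean bird |
|  an word paper   |
|   progress you   |
|pencil kitchen my |
|  mineral valley  |
|     kitchen      |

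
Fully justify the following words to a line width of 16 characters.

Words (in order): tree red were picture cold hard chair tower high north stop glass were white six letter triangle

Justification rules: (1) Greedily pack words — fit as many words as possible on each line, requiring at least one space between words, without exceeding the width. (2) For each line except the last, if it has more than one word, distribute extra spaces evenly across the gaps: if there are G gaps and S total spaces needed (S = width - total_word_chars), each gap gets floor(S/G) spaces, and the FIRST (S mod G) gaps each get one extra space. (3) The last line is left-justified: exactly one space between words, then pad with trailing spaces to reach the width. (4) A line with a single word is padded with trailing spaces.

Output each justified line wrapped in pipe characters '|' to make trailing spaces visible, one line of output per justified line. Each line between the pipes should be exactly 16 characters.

Answer: |tree   red  were|
|picture     cold|
|hard chair tower|
|high  north stop|
|glass were white|
|six       letter|
|triangle        |

Derivation:
Line 1: ['tree', 'red', 'were'] (min_width=13, slack=3)
Line 2: ['picture', 'cold'] (min_width=12, slack=4)
Line 3: ['hard', 'chair', 'tower'] (min_width=16, slack=0)
Line 4: ['high', 'north', 'stop'] (min_width=15, slack=1)
Line 5: ['glass', 'were', 'white'] (min_width=16, slack=0)
Line 6: ['six', 'letter'] (min_width=10, slack=6)
Line 7: ['triangle'] (min_width=8, slack=8)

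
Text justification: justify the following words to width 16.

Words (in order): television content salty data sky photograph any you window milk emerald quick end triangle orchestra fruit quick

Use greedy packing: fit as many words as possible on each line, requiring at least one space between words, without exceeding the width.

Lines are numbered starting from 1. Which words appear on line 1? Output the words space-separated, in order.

Line 1: ['television'] (min_width=10, slack=6)
Line 2: ['content', 'salty'] (min_width=13, slack=3)
Line 3: ['data', 'sky'] (min_width=8, slack=8)
Line 4: ['photograph', 'any'] (min_width=14, slack=2)
Line 5: ['you', 'window', 'milk'] (min_width=15, slack=1)
Line 6: ['emerald', 'quick'] (min_width=13, slack=3)
Line 7: ['end', 'triangle'] (min_width=12, slack=4)
Line 8: ['orchestra', 'fruit'] (min_width=15, slack=1)
Line 9: ['quick'] (min_width=5, slack=11)

Answer: television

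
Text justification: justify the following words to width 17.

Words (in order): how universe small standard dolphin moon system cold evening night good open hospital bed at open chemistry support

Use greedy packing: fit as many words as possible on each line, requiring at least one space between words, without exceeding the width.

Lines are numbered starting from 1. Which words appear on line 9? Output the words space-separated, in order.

Line 1: ['how', 'universe'] (min_width=12, slack=5)
Line 2: ['small', 'standard'] (min_width=14, slack=3)
Line 3: ['dolphin', 'moon'] (min_width=12, slack=5)
Line 4: ['system', 'cold'] (min_width=11, slack=6)
Line 5: ['evening', 'night'] (min_width=13, slack=4)
Line 6: ['good', 'open'] (min_width=9, slack=8)
Line 7: ['hospital', 'bed', 'at'] (min_width=15, slack=2)
Line 8: ['open', 'chemistry'] (min_width=14, slack=3)
Line 9: ['support'] (min_width=7, slack=10)

Answer: support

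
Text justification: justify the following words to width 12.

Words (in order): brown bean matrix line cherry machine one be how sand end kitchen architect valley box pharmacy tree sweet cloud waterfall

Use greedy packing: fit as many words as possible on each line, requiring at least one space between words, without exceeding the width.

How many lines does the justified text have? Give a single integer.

Line 1: ['brown', 'bean'] (min_width=10, slack=2)
Line 2: ['matrix', 'line'] (min_width=11, slack=1)
Line 3: ['cherry'] (min_width=6, slack=6)
Line 4: ['machine', 'one'] (min_width=11, slack=1)
Line 5: ['be', 'how', 'sand'] (min_width=11, slack=1)
Line 6: ['end', 'kitchen'] (min_width=11, slack=1)
Line 7: ['architect'] (min_width=9, slack=3)
Line 8: ['valley', 'box'] (min_width=10, slack=2)
Line 9: ['pharmacy'] (min_width=8, slack=4)
Line 10: ['tree', 'sweet'] (min_width=10, slack=2)
Line 11: ['cloud'] (min_width=5, slack=7)
Line 12: ['waterfall'] (min_width=9, slack=3)
Total lines: 12

Answer: 12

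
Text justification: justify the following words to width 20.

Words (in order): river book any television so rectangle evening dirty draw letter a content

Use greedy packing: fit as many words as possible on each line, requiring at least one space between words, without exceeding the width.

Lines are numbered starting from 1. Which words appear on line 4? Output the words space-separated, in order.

Line 1: ['river', 'book', 'any'] (min_width=14, slack=6)
Line 2: ['television', 'so'] (min_width=13, slack=7)
Line 3: ['rectangle', 'evening'] (min_width=17, slack=3)
Line 4: ['dirty', 'draw', 'letter', 'a'] (min_width=19, slack=1)
Line 5: ['content'] (min_width=7, slack=13)

Answer: dirty draw letter a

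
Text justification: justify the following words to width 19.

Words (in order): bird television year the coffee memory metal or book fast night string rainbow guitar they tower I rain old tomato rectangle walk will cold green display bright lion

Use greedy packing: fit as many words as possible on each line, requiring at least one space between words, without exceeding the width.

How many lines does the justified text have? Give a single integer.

Line 1: ['bird', 'television'] (min_width=15, slack=4)
Line 2: ['year', 'the', 'coffee'] (min_width=15, slack=4)
Line 3: ['memory', 'metal', 'or'] (min_width=15, slack=4)
Line 4: ['book', 'fast', 'night'] (min_width=15, slack=4)
Line 5: ['string', 'rainbow'] (min_width=14, slack=5)
Line 6: ['guitar', 'they', 'tower', 'I'] (min_width=19, slack=0)
Line 7: ['rain', 'old', 'tomato'] (min_width=15, slack=4)
Line 8: ['rectangle', 'walk', 'will'] (min_width=19, slack=0)
Line 9: ['cold', 'green', 'display'] (min_width=18, slack=1)
Line 10: ['bright', 'lion'] (min_width=11, slack=8)
Total lines: 10

Answer: 10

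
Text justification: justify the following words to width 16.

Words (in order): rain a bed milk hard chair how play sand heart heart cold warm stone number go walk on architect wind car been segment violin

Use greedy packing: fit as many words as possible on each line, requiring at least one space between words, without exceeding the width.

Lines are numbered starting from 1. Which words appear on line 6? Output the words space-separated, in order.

Answer: walk on

Derivation:
Line 1: ['rain', 'a', 'bed', 'milk'] (min_width=15, slack=1)
Line 2: ['hard', 'chair', 'how'] (min_width=14, slack=2)
Line 3: ['play', 'sand', 'heart'] (min_width=15, slack=1)
Line 4: ['heart', 'cold', 'warm'] (min_width=15, slack=1)
Line 5: ['stone', 'number', 'go'] (min_width=15, slack=1)
Line 6: ['walk', 'on'] (min_width=7, slack=9)
Line 7: ['architect', 'wind'] (min_width=14, slack=2)
Line 8: ['car', 'been', 'segment'] (min_width=16, slack=0)
Line 9: ['violin'] (min_width=6, slack=10)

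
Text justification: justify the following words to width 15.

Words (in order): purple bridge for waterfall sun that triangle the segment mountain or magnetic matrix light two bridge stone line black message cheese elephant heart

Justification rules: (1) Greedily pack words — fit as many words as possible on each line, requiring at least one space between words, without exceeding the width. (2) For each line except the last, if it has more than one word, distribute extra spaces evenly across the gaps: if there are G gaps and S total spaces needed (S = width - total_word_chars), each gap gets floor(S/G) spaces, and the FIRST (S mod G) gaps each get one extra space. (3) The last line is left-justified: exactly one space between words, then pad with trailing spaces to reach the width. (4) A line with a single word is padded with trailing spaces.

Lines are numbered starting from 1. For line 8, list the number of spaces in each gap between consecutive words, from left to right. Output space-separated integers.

Answer: 7

Derivation:
Line 1: ['purple', 'bridge'] (min_width=13, slack=2)
Line 2: ['for', 'waterfall'] (min_width=13, slack=2)
Line 3: ['sun', 'that'] (min_width=8, slack=7)
Line 4: ['triangle', 'the'] (min_width=12, slack=3)
Line 5: ['segment'] (min_width=7, slack=8)
Line 6: ['mountain', 'or'] (min_width=11, slack=4)
Line 7: ['magnetic', 'matrix'] (min_width=15, slack=0)
Line 8: ['light', 'two'] (min_width=9, slack=6)
Line 9: ['bridge', 'stone'] (min_width=12, slack=3)
Line 10: ['line', 'black'] (min_width=10, slack=5)
Line 11: ['message', 'cheese'] (min_width=14, slack=1)
Line 12: ['elephant', 'heart'] (min_width=14, slack=1)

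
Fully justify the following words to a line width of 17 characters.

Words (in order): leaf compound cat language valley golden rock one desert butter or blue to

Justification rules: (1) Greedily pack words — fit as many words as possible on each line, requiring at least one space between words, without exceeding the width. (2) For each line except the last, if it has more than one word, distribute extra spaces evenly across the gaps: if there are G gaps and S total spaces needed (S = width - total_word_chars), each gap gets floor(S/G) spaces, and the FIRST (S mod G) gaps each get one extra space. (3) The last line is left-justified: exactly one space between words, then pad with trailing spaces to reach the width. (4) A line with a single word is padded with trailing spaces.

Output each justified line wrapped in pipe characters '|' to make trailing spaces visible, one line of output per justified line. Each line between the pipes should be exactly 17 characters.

Answer: |leaf compound cat|
|language   valley|
|golden  rock  one|
|desert  butter or|
|blue to          |

Derivation:
Line 1: ['leaf', 'compound', 'cat'] (min_width=17, slack=0)
Line 2: ['language', 'valley'] (min_width=15, slack=2)
Line 3: ['golden', 'rock', 'one'] (min_width=15, slack=2)
Line 4: ['desert', 'butter', 'or'] (min_width=16, slack=1)
Line 5: ['blue', 'to'] (min_width=7, slack=10)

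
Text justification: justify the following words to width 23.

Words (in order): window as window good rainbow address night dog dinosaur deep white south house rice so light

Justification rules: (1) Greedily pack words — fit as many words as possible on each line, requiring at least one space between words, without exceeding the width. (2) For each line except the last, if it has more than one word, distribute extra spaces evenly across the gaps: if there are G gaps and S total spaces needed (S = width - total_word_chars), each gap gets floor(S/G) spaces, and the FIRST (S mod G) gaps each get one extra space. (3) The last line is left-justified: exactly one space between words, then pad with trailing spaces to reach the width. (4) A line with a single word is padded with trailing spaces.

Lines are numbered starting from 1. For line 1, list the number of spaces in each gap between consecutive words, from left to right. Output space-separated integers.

Line 1: ['window', 'as', 'window', 'good'] (min_width=21, slack=2)
Line 2: ['rainbow', 'address', 'night'] (min_width=21, slack=2)
Line 3: ['dog', 'dinosaur', 'deep', 'white'] (min_width=23, slack=0)
Line 4: ['south', 'house', 'rice', 'so'] (min_width=19, slack=4)
Line 5: ['light'] (min_width=5, slack=18)

Answer: 2 2 1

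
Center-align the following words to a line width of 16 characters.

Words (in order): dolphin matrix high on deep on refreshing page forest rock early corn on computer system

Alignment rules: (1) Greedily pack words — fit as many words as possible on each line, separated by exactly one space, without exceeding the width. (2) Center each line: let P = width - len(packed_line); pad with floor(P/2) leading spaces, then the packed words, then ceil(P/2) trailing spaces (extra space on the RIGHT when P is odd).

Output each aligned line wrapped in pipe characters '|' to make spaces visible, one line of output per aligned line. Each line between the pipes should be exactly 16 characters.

Answer: | dolphin matrix |
|high on deep on |
|refreshing page |
|  forest rock   |
| early corn on  |
|computer system |

Derivation:
Line 1: ['dolphin', 'matrix'] (min_width=14, slack=2)
Line 2: ['high', 'on', 'deep', 'on'] (min_width=15, slack=1)
Line 3: ['refreshing', 'page'] (min_width=15, slack=1)
Line 4: ['forest', 'rock'] (min_width=11, slack=5)
Line 5: ['early', 'corn', 'on'] (min_width=13, slack=3)
Line 6: ['computer', 'system'] (min_width=15, slack=1)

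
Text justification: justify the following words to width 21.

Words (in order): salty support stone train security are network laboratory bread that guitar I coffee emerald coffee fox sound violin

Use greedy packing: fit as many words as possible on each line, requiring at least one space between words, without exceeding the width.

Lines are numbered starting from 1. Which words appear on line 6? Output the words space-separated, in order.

Answer: fox sound violin

Derivation:
Line 1: ['salty', 'support', 'stone'] (min_width=19, slack=2)
Line 2: ['train', 'security', 'are'] (min_width=18, slack=3)
Line 3: ['network', 'laboratory'] (min_width=18, slack=3)
Line 4: ['bread', 'that', 'guitar', 'I'] (min_width=19, slack=2)
Line 5: ['coffee', 'emerald', 'coffee'] (min_width=21, slack=0)
Line 6: ['fox', 'sound', 'violin'] (min_width=16, slack=5)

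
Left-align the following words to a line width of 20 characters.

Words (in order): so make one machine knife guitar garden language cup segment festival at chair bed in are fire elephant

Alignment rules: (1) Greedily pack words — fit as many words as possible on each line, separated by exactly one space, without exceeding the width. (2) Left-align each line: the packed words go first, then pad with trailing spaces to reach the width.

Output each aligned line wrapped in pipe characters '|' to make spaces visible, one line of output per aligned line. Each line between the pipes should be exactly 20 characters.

Line 1: ['so', 'make', 'one', 'machine'] (min_width=19, slack=1)
Line 2: ['knife', 'guitar', 'garden'] (min_width=19, slack=1)
Line 3: ['language', 'cup', 'segment'] (min_width=20, slack=0)
Line 4: ['festival', 'at', 'chair'] (min_width=17, slack=3)
Line 5: ['bed', 'in', 'are', 'fire'] (min_width=15, slack=5)
Line 6: ['elephant'] (min_width=8, slack=12)

Answer: |so make one machine |
|knife guitar garden |
|language cup segment|
|festival at chair   |
|bed in are fire     |
|elephant            |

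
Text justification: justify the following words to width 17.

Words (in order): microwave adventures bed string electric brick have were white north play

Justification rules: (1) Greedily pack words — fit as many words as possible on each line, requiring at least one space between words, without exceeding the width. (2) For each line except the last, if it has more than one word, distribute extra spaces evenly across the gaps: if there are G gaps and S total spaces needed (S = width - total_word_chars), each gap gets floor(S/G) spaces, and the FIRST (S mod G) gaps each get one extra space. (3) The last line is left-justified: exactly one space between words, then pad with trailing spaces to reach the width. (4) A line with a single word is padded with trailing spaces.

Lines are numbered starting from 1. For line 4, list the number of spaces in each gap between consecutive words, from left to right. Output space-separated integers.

Answer: 2 2

Derivation:
Line 1: ['microwave'] (min_width=9, slack=8)
Line 2: ['adventures', 'bed'] (min_width=14, slack=3)
Line 3: ['string', 'electric'] (min_width=15, slack=2)
Line 4: ['brick', 'have', 'were'] (min_width=15, slack=2)
Line 5: ['white', 'north', 'play'] (min_width=16, slack=1)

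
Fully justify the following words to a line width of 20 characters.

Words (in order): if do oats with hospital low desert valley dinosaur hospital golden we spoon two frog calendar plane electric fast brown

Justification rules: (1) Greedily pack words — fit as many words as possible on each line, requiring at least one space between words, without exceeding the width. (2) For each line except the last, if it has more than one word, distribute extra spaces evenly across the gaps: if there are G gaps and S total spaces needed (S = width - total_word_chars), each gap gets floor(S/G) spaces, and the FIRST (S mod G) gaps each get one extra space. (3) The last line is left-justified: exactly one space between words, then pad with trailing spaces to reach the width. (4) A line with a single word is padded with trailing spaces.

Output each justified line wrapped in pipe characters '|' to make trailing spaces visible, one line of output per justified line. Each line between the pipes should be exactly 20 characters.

Line 1: ['if', 'do', 'oats', 'with'] (min_width=15, slack=5)
Line 2: ['hospital', 'low', 'desert'] (min_width=19, slack=1)
Line 3: ['valley', 'dinosaur'] (min_width=15, slack=5)
Line 4: ['hospital', 'golden', 'we'] (min_width=18, slack=2)
Line 5: ['spoon', 'two', 'frog'] (min_width=14, slack=6)
Line 6: ['calendar', 'plane'] (min_width=14, slack=6)
Line 7: ['electric', 'fast', 'brown'] (min_width=19, slack=1)

Answer: |if   do   oats  with|
|hospital  low desert|
|valley      dinosaur|
|hospital  golden  we|
|spoon    two    frog|
|calendar       plane|
|electric fast brown |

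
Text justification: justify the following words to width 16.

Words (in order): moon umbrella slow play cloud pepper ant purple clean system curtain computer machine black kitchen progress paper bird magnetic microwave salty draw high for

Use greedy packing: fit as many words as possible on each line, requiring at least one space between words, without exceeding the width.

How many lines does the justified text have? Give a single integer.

Answer: 11

Derivation:
Line 1: ['moon', 'umbrella'] (min_width=13, slack=3)
Line 2: ['slow', 'play', 'cloud'] (min_width=15, slack=1)
Line 3: ['pepper', 'ant'] (min_width=10, slack=6)
Line 4: ['purple', 'clean'] (min_width=12, slack=4)
Line 5: ['system', 'curtain'] (min_width=14, slack=2)
Line 6: ['computer', 'machine'] (min_width=16, slack=0)
Line 7: ['black', 'kitchen'] (min_width=13, slack=3)
Line 8: ['progress', 'paper'] (min_width=14, slack=2)
Line 9: ['bird', 'magnetic'] (min_width=13, slack=3)
Line 10: ['microwave', 'salty'] (min_width=15, slack=1)
Line 11: ['draw', 'high', 'for'] (min_width=13, slack=3)
Total lines: 11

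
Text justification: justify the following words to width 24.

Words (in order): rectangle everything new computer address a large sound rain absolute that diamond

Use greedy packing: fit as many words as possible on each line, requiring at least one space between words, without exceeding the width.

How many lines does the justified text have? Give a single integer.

Line 1: ['rectangle', 'everything', 'new'] (min_width=24, slack=0)
Line 2: ['computer', 'address', 'a', 'large'] (min_width=24, slack=0)
Line 3: ['sound', 'rain', 'absolute', 'that'] (min_width=24, slack=0)
Line 4: ['diamond'] (min_width=7, slack=17)
Total lines: 4

Answer: 4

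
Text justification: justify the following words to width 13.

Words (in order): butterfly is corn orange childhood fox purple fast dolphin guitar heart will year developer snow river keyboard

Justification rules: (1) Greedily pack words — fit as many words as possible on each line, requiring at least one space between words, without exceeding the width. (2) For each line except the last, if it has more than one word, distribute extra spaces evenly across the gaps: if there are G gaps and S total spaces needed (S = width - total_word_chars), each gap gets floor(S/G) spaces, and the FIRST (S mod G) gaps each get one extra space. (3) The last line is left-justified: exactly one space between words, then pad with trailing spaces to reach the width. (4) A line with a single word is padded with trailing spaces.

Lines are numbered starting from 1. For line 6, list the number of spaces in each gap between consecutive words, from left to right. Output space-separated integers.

Line 1: ['butterfly', 'is'] (min_width=12, slack=1)
Line 2: ['corn', 'orange'] (min_width=11, slack=2)
Line 3: ['childhood', 'fox'] (min_width=13, slack=0)
Line 4: ['purple', 'fast'] (min_width=11, slack=2)
Line 5: ['dolphin'] (min_width=7, slack=6)
Line 6: ['guitar', 'heart'] (min_width=12, slack=1)
Line 7: ['will', 'year'] (min_width=9, slack=4)
Line 8: ['developer'] (min_width=9, slack=4)
Line 9: ['snow', 'river'] (min_width=10, slack=3)
Line 10: ['keyboard'] (min_width=8, slack=5)

Answer: 2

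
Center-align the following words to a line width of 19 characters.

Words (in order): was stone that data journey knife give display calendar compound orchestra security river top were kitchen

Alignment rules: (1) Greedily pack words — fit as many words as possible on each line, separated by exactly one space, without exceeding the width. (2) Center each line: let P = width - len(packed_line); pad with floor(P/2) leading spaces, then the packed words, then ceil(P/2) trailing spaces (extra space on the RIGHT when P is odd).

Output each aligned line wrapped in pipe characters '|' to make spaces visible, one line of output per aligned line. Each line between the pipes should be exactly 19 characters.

Answer: |was stone that data|
|journey knife give |
| display calendar  |
|compound orchestra |
|security river top |
|   were kitchen    |

Derivation:
Line 1: ['was', 'stone', 'that', 'data'] (min_width=19, slack=0)
Line 2: ['journey', 'knife', 'give'] (min_width=18, slack=1)
Line 3: ['display', 'calendar'] (min_width=16, slack=3)
Line 4: ['compound', 'orchestra'] (min_width=18, slack=1)
Line 5: ['security', 'river', 'top'] (min_width=18, slack=1)
Line 6: ['were', 'kitchen'] (min_width=12, slack=7)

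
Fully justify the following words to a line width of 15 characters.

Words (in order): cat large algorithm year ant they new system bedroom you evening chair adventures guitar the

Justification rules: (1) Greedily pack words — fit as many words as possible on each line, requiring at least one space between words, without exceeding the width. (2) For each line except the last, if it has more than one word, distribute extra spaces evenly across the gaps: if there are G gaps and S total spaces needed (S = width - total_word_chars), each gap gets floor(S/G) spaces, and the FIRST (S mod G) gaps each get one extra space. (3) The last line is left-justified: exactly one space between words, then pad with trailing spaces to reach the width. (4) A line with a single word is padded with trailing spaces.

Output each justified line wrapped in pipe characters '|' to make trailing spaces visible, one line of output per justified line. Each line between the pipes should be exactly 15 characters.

Line 1: ['cat', 'large'] (min_width=9, slack=6)
Line 2: ['algorithm', 'year'] (min_width=14, slack=1)
Line 3: ['ant', 'they', 'new'] (min_width=12, slack=3)
Line 4: ['system', 'bedroom'] (min_width=14, slack=1)
Line 5: ['you', 'evening'] (min_width=11, slack=4)
Line 6: ['chair'] (min_width=5, slack=10)
Line 7: ['adventures'] (min_width=10, slack=5)
Line 8: ['guitar', 'the'] (min_width=10, slack=5)

Answer: |cat       large|
|algorithm  year|
|ant   they  new|
|system  bedroom|
|you     evening|
|chair          |
|adventures     |
|guitar the     |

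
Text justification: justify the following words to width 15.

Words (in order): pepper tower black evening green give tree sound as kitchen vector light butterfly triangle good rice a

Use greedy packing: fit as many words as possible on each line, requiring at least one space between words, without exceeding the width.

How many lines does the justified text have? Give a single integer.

Answer: 8

Derivation:
Line 1: ['pepper', 'tower'] (min_width=12, slack=3)
Line 2: ['black', 'evening'] (min_width=13, slack=2)
Line 3: ['green', 'give', 'tree'] (min_width=15, slack=0)
Line 4: ['sound', 'as'] (min_width=8, slack=7)
Line 5: ['kitchen', 'vector'] (min_width=14, slack=1)
Line 6: ['light', 'butterfly'] (min_width=15, slack=0)
Line 7: ['triangle', 'good'] (min_width=13, slack=2)
Line 8: ['rice', 'a'] (min_width=6, slack=9)
Total lines: 8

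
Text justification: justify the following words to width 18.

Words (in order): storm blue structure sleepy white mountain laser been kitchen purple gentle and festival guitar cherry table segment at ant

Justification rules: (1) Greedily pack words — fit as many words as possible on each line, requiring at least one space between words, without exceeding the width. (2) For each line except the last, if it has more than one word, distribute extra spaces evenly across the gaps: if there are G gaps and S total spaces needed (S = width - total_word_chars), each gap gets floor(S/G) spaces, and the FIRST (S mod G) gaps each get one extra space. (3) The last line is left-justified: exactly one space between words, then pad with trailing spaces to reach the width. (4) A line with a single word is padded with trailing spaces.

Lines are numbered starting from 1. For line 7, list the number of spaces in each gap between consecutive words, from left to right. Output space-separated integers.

Line 1: ['storm', 'blue'] (min_width=10, slack=8)
Line 2: ['structure', 'sleepy'] (min_width=16, slack=2)
Line 3: ['white', 'mountain'] (min_width=14, slack=4)
Line 4: ['laser', 'been', 'kitchen'] (min_width=18, slack=0)
Line 5: ['purple', 'gentle', 'and'] (min_width=17, slack=1)
Line 6: ['festival', 'guitar'] (min_width=15, slack=3)
Line 7: ['cherry', 'table'] (min_width=12, slack=6)
Line 8: ['segment', 'at', 'ant'] (min_width=14, slack=4)

Answer: 7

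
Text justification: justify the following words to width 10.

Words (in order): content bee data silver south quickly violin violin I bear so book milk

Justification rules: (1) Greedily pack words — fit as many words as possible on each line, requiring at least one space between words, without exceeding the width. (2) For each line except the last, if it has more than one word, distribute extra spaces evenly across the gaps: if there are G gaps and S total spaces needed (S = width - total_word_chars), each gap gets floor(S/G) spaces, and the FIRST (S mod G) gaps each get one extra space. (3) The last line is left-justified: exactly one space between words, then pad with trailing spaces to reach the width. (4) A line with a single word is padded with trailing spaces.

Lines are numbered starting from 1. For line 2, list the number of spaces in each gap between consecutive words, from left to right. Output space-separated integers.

Answer: 3

Derivation:
Line 1: ['content'] (min_width=7, slack=3)
Line 2: ['bee', 'data'] (min_width=8, slack=2)
Line 3: ['silver'] (min_width=6, slack=4)
Line 4: ['south'] (min_width=5, slack=5)
Line 5: ['quickly'] (min_width=7, slack=3)
Line 6: ['violin'] (min_width=6, slack=4)
Line 7: ['violin', 'I'] (min_width=8, slack=2)
Line 8: ['bear', 'so'] (min_width=7, slack=3)
Line 9: ['book', 'milk'] (min_width=9, slack=1)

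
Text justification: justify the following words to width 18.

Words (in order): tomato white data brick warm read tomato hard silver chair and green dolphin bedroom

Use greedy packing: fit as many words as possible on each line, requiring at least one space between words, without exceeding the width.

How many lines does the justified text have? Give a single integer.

Line 1: ['tomato', 'white', 'data'] (min_width=17, slack=1)
Line 2: ['brick', 'warm', 'read'] (min_width=15, slack=3)
Line 3: ['tomato', 'hard', 'silver'] (min_width=18, slack=0)
Line 4: ['chair', 'and', 'green'] (min_width=15, slack=3)
Line 5: ['dolphin', 'bedroom'] (min_width=15, slack=3)
Total lines: 5

Answer: 5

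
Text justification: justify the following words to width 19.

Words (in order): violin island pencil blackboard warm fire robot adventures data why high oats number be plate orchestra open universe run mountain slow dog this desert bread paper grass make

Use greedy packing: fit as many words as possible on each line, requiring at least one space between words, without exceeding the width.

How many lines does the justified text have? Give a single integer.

Answer: 10

Derivation:
Line 1: ['violin', 'island'] (min_width=13, slack=6)
Line 2: ['pencil', 'blackboard'] (min_width=17, slack=2)
Line 3: ['warm', 'fire', 'robot'] (min_width=15, slack=4)
Line 4: ['adventures', 'data', 'why'] (min_width=19, slack=0)
Line 5: ['high', 'oats', 'number', 'be'] (min_width=19, slack=0)
Line 6: ['plate', 'orchestra'] (min_width=15, slack=4)
Line 7: ['open', 'universe', 'run'] (min_width=17, slack=2)
Line 8: ['mountain', 'slow', 'dog'] (min_width=17, slack=2)
Line 9: ['this', 'desert', 'bread'] (min_width=17, slack=2)
Line 10: ['paper', 'grass', 'make'] (min_width=16, slack=3)
Total lines: 10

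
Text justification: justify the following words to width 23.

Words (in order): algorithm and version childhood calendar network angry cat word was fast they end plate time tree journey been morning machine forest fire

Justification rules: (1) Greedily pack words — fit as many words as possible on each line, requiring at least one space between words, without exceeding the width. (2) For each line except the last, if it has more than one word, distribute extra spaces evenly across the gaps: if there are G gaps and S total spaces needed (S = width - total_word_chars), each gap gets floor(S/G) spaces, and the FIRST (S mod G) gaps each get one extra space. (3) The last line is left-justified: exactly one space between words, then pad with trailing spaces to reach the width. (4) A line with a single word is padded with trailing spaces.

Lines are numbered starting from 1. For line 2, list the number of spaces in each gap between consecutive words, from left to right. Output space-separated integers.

Line 1: ['algorithm', 'and', 'version'] (min_width=21, slack=2)
Line 2: ['childhood', 'calendar'] (min_width=18, slack=5)
Line 3: ['network', 'angry', 'cat', 'word'] (min_width=22, slack=1)
Line 4: ['was', 'fast', 'they', 'end', 'plate'] (min_width=23, slack=0)
Line 5: ['time', 'tree', 'journey', 'been'] (min_width=22, slack=1)
Line 6: ['morning', 'machine', 'forest'] (min_width=22, slack=1)
Line 7: ['fire'] (min_width=4, slack=19)

Answer: 6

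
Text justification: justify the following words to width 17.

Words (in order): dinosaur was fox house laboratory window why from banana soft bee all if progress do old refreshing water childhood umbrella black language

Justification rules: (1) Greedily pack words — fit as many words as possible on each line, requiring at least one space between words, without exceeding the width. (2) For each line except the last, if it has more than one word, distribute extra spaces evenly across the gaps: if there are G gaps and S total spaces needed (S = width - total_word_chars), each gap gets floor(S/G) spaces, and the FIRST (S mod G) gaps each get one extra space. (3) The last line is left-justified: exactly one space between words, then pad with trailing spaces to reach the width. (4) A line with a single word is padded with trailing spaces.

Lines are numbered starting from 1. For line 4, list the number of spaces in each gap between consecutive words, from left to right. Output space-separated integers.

Line 1: ['dinosaur', 'was', 'fox'] (min_width=16, slack=1)
Line 2: ['house', 'laboratory'] (min_width=16, slack=1)
Line 3: ['window', 'why', 'from'] (min_width=15, slack=2)
Line 4: ['banana', 'soft', 'bee'] (min_width=15, slack=2)
Line 5: ['all', 'if', 'progress'] (min_width=15, slack=2)
Line 6: ['do', 'old', 'refreshing'] (min_width=17, slack=0)
Line 7: ['water', 'childhood'] (min_width=15, slack=2)
Line 8: ['umbrella', 'black'] (min_width=14, slack=3)
Line 9: ['language'] (min_width=8, slack=9)

Answer: 2 2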